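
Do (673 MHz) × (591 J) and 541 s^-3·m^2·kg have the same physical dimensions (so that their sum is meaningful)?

Expand each in SI base units:
  (673 MHz) × (591 J):  [s⁻¹] · [kg·m²·s⁻²] = kg·m²·s⁻³
  541 s^-3·m^2·kg:  kg·m²·s⁻³
Both are kg·m²·s⁻³, so they have the same dimensions and can be added.

Yes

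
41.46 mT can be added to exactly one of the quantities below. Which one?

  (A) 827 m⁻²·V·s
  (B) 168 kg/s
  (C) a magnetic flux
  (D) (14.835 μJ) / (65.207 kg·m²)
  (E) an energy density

Reference: T = Wb·m⁻² = kg·s⁻²·A⁻¹.
Each option:
  (A) V·s·m⁻² = J·C⁻¹·s·m⁻² = kg·s⁻²·A⁻¹  ← same
  (B) kg·s⁻¹
  (C) [magnetic flux] = kg·m²·s⁻²·A⁻¹
  (D) [kg·m²·s⁻²] / [kg·m²] = s⁻²
  (E) [energy density] = kg·m⁻¹·s⁻²
Only (A) matches kg·s⁻²·A⁻¹.

(A)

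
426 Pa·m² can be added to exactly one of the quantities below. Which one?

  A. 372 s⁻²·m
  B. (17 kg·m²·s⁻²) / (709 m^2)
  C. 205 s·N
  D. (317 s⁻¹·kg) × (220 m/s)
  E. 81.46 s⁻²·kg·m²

Reference: Pa·m² = N·m⁻²·m² = kg·m·s⁻².
Each option:
  A. m·s⁻²
  B. [kg·m²·s⁻²] / [m²] = kg·s⁻²
  C. N·s = kg·m·s⁻²·s = kg·m·s⁻¹
  D. [kg·s⁻¹] · [m·s⁻¹] = kg·m·s⁻²  ← same
  E. kg·m²·s⁻²
Only D. matches kg·m·s⁻².

D.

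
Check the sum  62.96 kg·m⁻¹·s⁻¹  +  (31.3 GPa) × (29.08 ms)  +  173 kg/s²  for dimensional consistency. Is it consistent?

No

Expand each in SI base units:
  62.96 kg·m⁻¹·s⁻¹:  kg·m⁻¹·s⁻¹
  (31.3 GPa) × (29.08 ms):  [kg·m⁻¹·s⁻²] · [s] = kg·m⁻¹·s⁻¹
  173 kg/s²:  kg·s⁻²
The terms do not share a single dimension (kg·m⁻¹·s⁻¹ vs kg·s⁻²).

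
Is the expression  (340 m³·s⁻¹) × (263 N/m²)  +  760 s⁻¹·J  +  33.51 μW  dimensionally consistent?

In SI base units:
  (340 m³·s⁻¹) × (263 N/m²):  [m³·s⁻¹] · [kg·m⁻¹·s⁻²] = kg·m²·s⁻³
  760 s⁻¹·J:  J·s⁻¹ = N·m·s⁻¹ = kg·m²·s⁻³
  33.51 μW:  W = J·s⁻¹ = kg·m²·s⁻³
Every term reduces to kg·m²·s⁻³.

Yes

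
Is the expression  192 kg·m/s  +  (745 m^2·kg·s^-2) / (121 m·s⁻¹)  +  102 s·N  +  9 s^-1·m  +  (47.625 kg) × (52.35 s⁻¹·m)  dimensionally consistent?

In SI base units:
  192 kg·m/s:  kg·m·s⁻¹
  (745 m^2·kg·s^-2) / (121 m·s⁻¹):  [kg·m²·s⁻²] / [m·s⁻¹] = kg·m·s⁻¹
  102 s·N:  N·s = kg·m·s⁻²·s = kg·m·s⁻¹
  9 s^-1·m:  m·s⁻¹
  (47.625 kg) × (52.35 s⁻¹·m):  [kg] · [m·s⁻¹] = kg·m·s⁻¹
The terms do not share a single dimension (kg·m·s⁻¹ vs m·s⁻¹).

No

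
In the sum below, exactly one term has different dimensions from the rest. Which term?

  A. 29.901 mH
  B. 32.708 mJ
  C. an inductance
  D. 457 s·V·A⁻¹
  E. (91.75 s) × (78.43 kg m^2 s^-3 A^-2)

B.

Dimensions:
  A. H = V·s·A⁻¹ = kg·m²·s⁻²·A⁻²
  B. J = N·m = kg·m²·s⁻²
  C. [inductance] = kg·m²·s⁻²·A⁻²
  D. V·s·A⁻¹ = J·C⁻¹·s·A⁻¹ = kg·m²·s⁻²·A⁻²
  E. [s] · [kg·m²·s⁻³·A⁻²] = kg·m²·s⁻²·A⁻²
All reduce to kg·m²·s⁻²·A⁻² except B., which is kg·m²·s⁻².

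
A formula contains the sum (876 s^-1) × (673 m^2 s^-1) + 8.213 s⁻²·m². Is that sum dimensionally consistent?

Reduce each to base SI dimensions:
  (876 s^-1) × (673 m^2 s^-1):  [s⁻¹] · [m²·s⁻¹] = m²·s⁻²
  8.213 s⁻²·m²:  m²·s⁻²
Both are m²·s⁻², so they have the same dimensions and can be added.

Yes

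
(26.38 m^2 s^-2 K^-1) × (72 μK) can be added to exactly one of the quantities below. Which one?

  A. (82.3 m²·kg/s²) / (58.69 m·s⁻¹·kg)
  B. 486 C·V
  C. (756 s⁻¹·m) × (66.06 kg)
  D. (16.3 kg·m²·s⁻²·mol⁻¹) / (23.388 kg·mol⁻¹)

Reference: [m²·s⁻²·K⁻¹] · [K] = m²·s⁻².
Each option:
  A. [kg·m²·s⁻²] / [kg·m·s⁻¹] = m·s⁻¹
  B. C·V = s·A·J·C⁻¹ = kg·m²·s⁻²
  C. [m·s⁻¹] · [kg] = kg·m·s⁻¹
  D. [kg·m²·s⁻²·mol⁻¹] / [kg·mol⁻¹] = m²·s⁻²  ← same
Only D. matches m²·s⁻².

D.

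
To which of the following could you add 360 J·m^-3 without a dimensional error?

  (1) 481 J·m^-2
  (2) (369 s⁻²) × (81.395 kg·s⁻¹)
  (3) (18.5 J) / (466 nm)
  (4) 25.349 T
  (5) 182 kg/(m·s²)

Reference: J·m⁻³ = N·m·m⁻³ = kg·m⁻¹·s⁻².
Each option:
  (1) J·m⁻² = N·m·m⁻² = kg·s⁻²
  (2) [s⁻²] · [kg·s⁻¹] = kg·s⁻³
  (3) [kg·m²·s⁻²] / [m] = kg·m·s⁻²
  (4) T = Wb·m⁻² = kg·s⁻²·A⁻¹
  (5) kg·m⁻¹·s⁻²  ← same
Only (5) matches kg·m⁻¹·s⁻².

(5)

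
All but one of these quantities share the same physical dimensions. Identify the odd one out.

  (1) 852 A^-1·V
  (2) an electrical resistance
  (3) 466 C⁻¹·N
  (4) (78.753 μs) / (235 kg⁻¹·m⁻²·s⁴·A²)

In SI base units:
  (1) V·A⁻¹ = J·C⁻¹·A⁻¹ = kg·m²·s⁻³·A⁻²
  (2) [electrical resistance] = kg·m²·s⁻³·A⁻²
  (3) N·C⁻¹ = kg·m·s⁻²·(s·A)⁻¹ = kg·m·s⁻³·A⁻¹
  (4) [s] / [kg⁻¹·m⁻²·s⁴·A²] = kg·m²·s⁻³·A⁻²
All reduce to kg·m²·s⁻³·A⁻² except (3), which is kg·m·s⁻³·A⁻¹.

(3)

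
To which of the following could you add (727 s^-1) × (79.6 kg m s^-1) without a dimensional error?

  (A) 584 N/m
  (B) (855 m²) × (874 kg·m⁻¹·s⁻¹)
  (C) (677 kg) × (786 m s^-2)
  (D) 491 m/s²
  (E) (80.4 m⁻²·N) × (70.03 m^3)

(C)

Reference: [s⁻¹] · [kg·m·s⁻¹] = kg·m·s⁻².
Each option:
  (A) N·m⁻¹ = kg·m·s⁻²·m⁻¹ = kg·s⁻²
  (B) [m²] · [kg·m⁻¹·s⁻¹] = kg·m·s⁻¹
  (C) [kg] · [m·s⁻²] = kg·m·s⁻²  ← same
  (D) m·s⁻²
  (E) [kg·m⁻¹·s⁻²] · [m³] = kg·m²·s⁻²
Only (C) matches kg·m·s⁻².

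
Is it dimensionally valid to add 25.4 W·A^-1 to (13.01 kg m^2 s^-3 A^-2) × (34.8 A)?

Yes

Dimensions:
  25.4 W·A^-1:  W·A⁻¹ = J·s⁻¹·A⁻¹ = kg·m²·s⁻³·A⁻¹
  (13.01 kg m^2 s^-3 A^-2) × (34.8 A):  [kg·m²·s⁻³·A⁻²] · [A] = kg·m²·s⁻³·A⁻¹
Both are kg·m²·s⁻³·A⁻¹, so they have the same dimensions and can be added.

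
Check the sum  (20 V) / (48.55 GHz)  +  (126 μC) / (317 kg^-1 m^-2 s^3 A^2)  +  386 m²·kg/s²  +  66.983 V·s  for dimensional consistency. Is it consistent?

No

Expand each in SI base units:
  (20 V) / (48.55 GHz):  [kg·m²·s⁻³·A⁻¹] / [s⁻¹] = kg·m²·s⁻²·A⁻¹
  (126 μC) / (317 kg^-1 m^-2 s^3 A^2):  [s·A] / [kg⁻¹·m⁻²·s³·A²] = kg·m²·s⁻²·A⁻¹
  386 m²·kg/s²:  kg·m²·s⁻²
  66.983 V·s:  V·s = J·C⁻¹·s = kg·m²·s⁻²·A⁻¹
The terms do not share a single dimension (kg·m²·s⁻² vs kg·m²·s⁻²·A⁻¹).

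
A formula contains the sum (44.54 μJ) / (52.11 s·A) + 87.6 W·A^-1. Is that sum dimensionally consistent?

Expand each in SI base units:
  (44.54 μJ) / (52.11 s·A):  [kg·m²·s⁻²] / [s·A] = kg·m²·s⁻³·A⁻¹
  87.6 W·A^-1:  W·A⁻¹ = J·s⁻¹·A⁻¹ = kg·m²·s⁻³·A⁻¹
Both are kg·m²·s⁻³·A⁻¹, so they have the same dimensions and can be added.

Yes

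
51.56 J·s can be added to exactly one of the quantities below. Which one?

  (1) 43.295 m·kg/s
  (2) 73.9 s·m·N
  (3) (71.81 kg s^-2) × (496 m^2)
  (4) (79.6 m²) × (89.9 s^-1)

Reference: J·s = N·m·s = kg·m²·s⁻¹.
Each option:
  (1) kg·m·s⁻¹
  (2) N·m·s = kg·m·s⁻²·m·s = kg·m²·s⁻¹  ← same
  (3) [kg·s⁻²] · [m²] = kg·m²·s⁻²
  (4) [m²] · [s⁻¹] = m²·s⁻¹
Only (2) matches kg·m²·s⁻¹.

(2)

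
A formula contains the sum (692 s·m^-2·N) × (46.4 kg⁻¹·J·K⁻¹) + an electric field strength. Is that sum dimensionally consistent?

No

Expand each in SI base units:
  (692 s·m^-2·N) × (46.4 kg⁻¹·J·K⁻¹):  [kg·m⁻¹·s⁻¹] · [m²·s⁻²·K⁻¹] = kg·m·s⁻³·K⁻¹
  an electric field strength:  [electric field strength] = kg·m·s⁻³·A⁻¹
kg·m·s⁻³·K⁻¹ ≠ kg·m·s⁻³·A⁻¹, so they cannot be added.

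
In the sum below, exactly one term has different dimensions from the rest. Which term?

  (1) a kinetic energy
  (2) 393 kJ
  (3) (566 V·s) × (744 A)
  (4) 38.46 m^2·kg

(4)

Expand each in SI base units:
  (1) [kinetic energy] = kg·m²·s⁻²
  (2) J = N·m = kg·m²·s⁻²
  (3) [kg·m²·s⁻²·A⁻¹] · [A] = kg·m²·s⁻²
  (4) kg·m²
All reduce to kg·m²·s⁻² except (4), which is kg·m².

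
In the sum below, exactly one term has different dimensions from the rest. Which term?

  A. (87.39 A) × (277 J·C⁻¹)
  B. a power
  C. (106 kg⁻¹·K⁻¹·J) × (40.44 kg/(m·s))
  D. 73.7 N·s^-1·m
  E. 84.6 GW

C.

In SI base units:
  A. [A] · [kg·m²·s⁻³·A⁻¹] = kg·m²·s⁻³
  B. [power] = kg·m²·s⁻³
  C. [m²·s⁻²·K⁻¹] · [kg·m⁻¹·s⁻¹] = kg·m·s⁻³·K⁻¹
  D. N·m·s⁻¹ = kg·m·s⁻²·m·s⁻¹ = kg·m²·s⁻³
  E. W = J·s⁻¹ = kg·m²·s⁻³
All reduce to kg·m²·s⁻³ except C., which is kg·m·s⁻³·K⁻¹.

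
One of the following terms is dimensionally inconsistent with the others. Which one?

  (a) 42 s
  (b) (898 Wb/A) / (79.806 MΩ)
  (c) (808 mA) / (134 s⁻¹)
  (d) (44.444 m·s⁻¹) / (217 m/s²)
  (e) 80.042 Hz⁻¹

Dimensions:
  (a) s
  (b) [kg·m²·s⁻²·A⁻²] / [kg·m²·s⁻³·A⁻²] = s
  (c) [A] / [s⁻¹] = s·A
  (d) [m·s⁻¹] / [m·s⁻²] = s
  (e) Hz⁻¹ = (s⁻¹)⁻¹ = s
All reduce to s except (c), which is s·A.

(c)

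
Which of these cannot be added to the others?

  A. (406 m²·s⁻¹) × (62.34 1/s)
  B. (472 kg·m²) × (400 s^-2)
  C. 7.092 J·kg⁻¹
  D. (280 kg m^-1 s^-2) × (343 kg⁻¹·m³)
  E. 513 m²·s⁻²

Dimensions:
  A. [m²·s⁻¹] · [s⁻¹] = m²·s⁻²
  B. [kg·m²] · [s⁻²] = kg·m²·s⁻²
  C. J·kg⁻¹ = N·m·kg⁻¹ = m²·s⁻²
  D. [kg·m⁻¹·s⁻²] · [kg⁻¹·m³] = m²·s⁻²
  E. m²·s⁻²
All reduce to m²·s⁻² except B., which is kg·m²·s⁻².

B.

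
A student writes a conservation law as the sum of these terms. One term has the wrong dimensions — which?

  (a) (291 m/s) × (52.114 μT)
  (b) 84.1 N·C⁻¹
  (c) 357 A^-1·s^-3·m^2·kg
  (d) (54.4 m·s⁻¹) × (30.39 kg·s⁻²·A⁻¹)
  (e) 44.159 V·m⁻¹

(c)

Expand each in SI base units:
  (a) [m·s⁻¹] · [kg·s⁻²·A⁻¹] = kg·m·s⁻³·A⁻¹
  (b) N·C⁻¹ = kg·m·s⁻²·(s·A)⁻¹ = kg·m·s⁻³·A⁻¹
  (c) kg·m²·s⁻³·A⁻¹
  (d) [m·s⁻¹] · [kg·s⁻²·A⁻¹] = kg·m·s⁻³·A⁻¹
  (e) V·m⁻¹ = J·C⁻¹·m⁻¹ = kg·m·s⁻³·A⁻¹
All reduce to kg·m·s⁻³·A⁻¹ except (c), which is kg·m²·s⁻³·A⁻¹.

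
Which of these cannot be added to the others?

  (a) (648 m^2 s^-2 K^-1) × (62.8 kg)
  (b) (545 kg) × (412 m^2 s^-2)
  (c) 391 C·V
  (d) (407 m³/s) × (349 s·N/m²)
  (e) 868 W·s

In SI base units:
  (a) [m²·s⁻²·K⁻¹] · [kg] = kg·m²·s⁻²·K⁻¹
  (b) [kg] · [m²·s⁻²] = kg·m²·s⁻²
  (c) C·V = s·A·J·C⁻¹ = kg·m²·s⁻²
  (d) [m³·s⁻¹] · [kg·m⁻¹·s⁻¹] = kg·m²·s⁻²
  (e) W·s = J·s⁻¹·s = kg·m²·s⁻²
All reduce to kg·m²·s⁻² except (a), which is kg·m²·s⁻²·K⁻¹.

(a)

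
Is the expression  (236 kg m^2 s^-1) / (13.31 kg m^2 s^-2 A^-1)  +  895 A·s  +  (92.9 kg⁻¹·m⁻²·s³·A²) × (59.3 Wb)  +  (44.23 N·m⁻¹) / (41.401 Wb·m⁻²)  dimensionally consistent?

No

In SI base units:
  (236 kg m^2 s^-1) / (13.31 kg m^2 s^-2 A^-1):  [kg·m²·s⁻¹] / [kg·m²·s⁻²·A⁻¹] = s·A
  895 A·s:  A·s = s·A
  (92.9 kg⁻¹·m⁻²·s³·A²) × (59.3 Wb):  [kg⁻¹·m⁻²·s³·A²] · [kg·m²·s⁻²·A⁻¹] = s·A
  (44.23 N·m⁻¹) / (41.401 Wb·m⁻²):  [kg·s⁻²] / [kg·s⁻²·A⁻¹] = A
The terms do not share a single dimension (A vs s·A).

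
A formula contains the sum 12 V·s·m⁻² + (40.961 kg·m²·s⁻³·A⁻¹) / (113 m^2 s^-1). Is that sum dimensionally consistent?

Yes

In SI base units:
  12 V·s·m⁻²:  V·s·m⁻² = J·C⁻¹·s·m⁻² = kg·s⁻²·A⁻¹
  (40.961 kg·m²·s⁻³·A⁻¹) / (113 m^2 s^-1):  [kg·m²·s⁻³·A⁻¹] / [m²·s⁻¹] = kg·s⁻²·A⁻¹
Both are kg·s⁻²·A⁻¹, so they have the same dimensions and can be added.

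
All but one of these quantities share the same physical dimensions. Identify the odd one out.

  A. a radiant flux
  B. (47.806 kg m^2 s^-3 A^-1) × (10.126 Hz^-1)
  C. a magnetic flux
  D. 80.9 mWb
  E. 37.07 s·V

A.

Reduce each to base SI dimensions:
  A. [radiant flux] = kg·m²·s⁻³
  B. [kg·m²·s⁻³·A⁻¹] · [s] = kg·m²·s⁻²·A⁻¹
  C. [magnetic flux] = kg·m²·s⁻²·A⁻¹
  D. Wb = V·s = kg·m²·s⁻²·A⁻¹
  E. V·s = J·C⁻¹·s = kg·m²·s⁻²·A⁻¹
All reduce to kg·m²·s⁻²·A⁻¹ except A., which is kg·m²·s⁻³.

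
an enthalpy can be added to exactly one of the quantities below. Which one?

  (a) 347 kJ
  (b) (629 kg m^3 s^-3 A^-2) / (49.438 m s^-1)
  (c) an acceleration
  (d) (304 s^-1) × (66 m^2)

Reference: [enthalpy] = kg·m²·s⁻².
Each option:
  (a) J = N·m = kg·m²·s⁻²  ← same
  (b) [kg·m³·s⁻³·A⁻²] / [m·s⁻¹] = kg·m²·s⁻²·A⁻²
  (c) [acceleration] = m·s⁻²
  (d) [s⁻¹] · [m²] = m²·s⁻¹
Only (a) matches kg·m²·s⁻².

(a)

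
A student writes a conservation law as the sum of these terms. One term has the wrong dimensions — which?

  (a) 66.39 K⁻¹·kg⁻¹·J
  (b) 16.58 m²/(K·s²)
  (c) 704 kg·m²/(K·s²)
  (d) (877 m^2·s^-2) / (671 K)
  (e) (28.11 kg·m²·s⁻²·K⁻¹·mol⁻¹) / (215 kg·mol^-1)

Expand each in SI base units:
  (a) J·kg⁻¹·K⁻¹ = N·m·kg⁻¹·K⁻¹ = m²·s⁻²·K⁻¹
  (b) m²·s⁻²·K⁻¹
  (c) kg·m²·s⁻²·K⁻¹
  (d) [m²·s⁻²] / [K] = m²·s⁻²·K⁻¹
  (e) [kg·m²·s⁻²·K⁻¹·mol⁻¹] / [kg·mol⁻¹] = m²·s⁻²·K⁻¹
All reduce to m²·s⁻²·K⁻¹ except (c), which is kg·m²·s⁻²·K⁻¹.

(c)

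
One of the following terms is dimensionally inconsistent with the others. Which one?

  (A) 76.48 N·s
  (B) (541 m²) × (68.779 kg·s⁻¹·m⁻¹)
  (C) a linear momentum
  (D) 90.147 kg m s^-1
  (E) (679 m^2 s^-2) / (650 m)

Dimensions:
  (A) N·s = kg·m·s⁻²·s = kg·m·s⁻¹
  (B) [m²] · [kg·m⁻¹·s⁻¹] = kg·m·s⁻¹
  (C) [linear momentum] = kg·m·s⁻¹
  (D) kg·m·s⁻¹
  (E) [m²·s⁻²] / [m] = m·s⁻²
All reduce to kg·m·s⁻¹ except (E), which is m·s⁻².

(E)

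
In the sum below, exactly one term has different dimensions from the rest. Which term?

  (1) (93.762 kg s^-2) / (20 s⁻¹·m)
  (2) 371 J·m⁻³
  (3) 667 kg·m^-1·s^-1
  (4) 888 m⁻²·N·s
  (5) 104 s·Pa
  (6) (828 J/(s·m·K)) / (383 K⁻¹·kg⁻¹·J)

(2)

Reduce each to base SI dimensions:
  (1) [kg·s⁻²] / [m·s⁻¹] = kg·m⁻¹·s⁻¹
  (2) J·m⁻³ = N·m·m⁻³ = kg·m⁻¹·s⁻²
  (3) kg·m⁻¹·s⁻¹
  (4) N·s·m⁻² = kg·m·s⁻²·s·m⁻² = kg·m⁻¹·s⁻¹
  (5) Pa·s = N·m⁻²·s = kg·m⁻¹·s⁻¹
  (6) [kg·m·s⁻³·K⁻¹] / [m²·s⁻²·K⁻¹] = kg·m⁻¹·s⁻¹
All reduce to kg·m⁻¹·s⁻¹ except (2), which is kg·m⁻¹·s⁻².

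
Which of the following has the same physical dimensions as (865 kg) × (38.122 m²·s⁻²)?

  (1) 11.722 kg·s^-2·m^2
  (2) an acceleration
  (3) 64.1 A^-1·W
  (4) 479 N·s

Reference: [kg] · [m²·s⁻²] = kg·m²·s⁻².
Each option:
  (1) kg·m²·s⁻²  ← same
  (2) [acceleration] = m·s⁻²
  (3) W·A⁻¹ = J·s⁻¹·A⁻¹ = kg·m²·s⁻³·A⁻¹
  (4) N·s = kg·m·s⁻²·s = kg·m·s⁻¹
Only (1) matches kg·m²·s⁻².

(1)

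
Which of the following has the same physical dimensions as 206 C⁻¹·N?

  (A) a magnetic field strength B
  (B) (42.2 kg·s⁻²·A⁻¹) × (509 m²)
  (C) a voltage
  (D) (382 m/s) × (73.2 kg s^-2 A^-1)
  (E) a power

(D)

Reference: N·C⁻¹ = kg·m·s⁻²·(s·A)⁻¹ = kg·m·s⁻³·A⁻¹.
Each option:
  (A) [magnetic field strength B] = kg·s⁻²·A⁻¹
  (B) [kg·s⁻²·A⁻¹] · [m²] = kg·m²·s⁻²·A⁻¹
  (C) [voltage] = kg·m²·s⁻³·A⁻¹
  (D) [m·s⁻¹] · [kg·s⁻²·A⁻¹] = kg·m·s⁻³·A⁻¹  ← same
  (E) [power] = kg·m²·s⁻³
Only (D) matches kg·m·s⁻³·A⁻¹.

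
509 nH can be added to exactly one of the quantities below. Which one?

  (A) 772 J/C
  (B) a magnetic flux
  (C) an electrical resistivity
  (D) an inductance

(D)

Reference: H = V·s·A⁻¹ = kg·m²·s⁻²·A⁻².
Each option:
  (A) J·C⁻¹ = N·m·(s·A)⁻¹ = kg·m²·s⁻³·A⁻¹
  (B) [magnetic flux] = kg·m²·s⁻²·A⁻¹
  (C) [electrical resistivity] = kg·m³·s⁻³·A⁻²
  (D) [inductance] = kg·m²·s⁻²·A⁻²  ← same
Only (D) matches kg·m²·s⁻²·A⁻².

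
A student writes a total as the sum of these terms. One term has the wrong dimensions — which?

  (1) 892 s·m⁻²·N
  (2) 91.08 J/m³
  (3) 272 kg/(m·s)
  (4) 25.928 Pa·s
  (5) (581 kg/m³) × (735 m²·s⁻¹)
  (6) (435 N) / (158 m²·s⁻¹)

Dimensions:
  (1) N·s·m⁻² = kg·m·s⁻²·s·m⁻² = kg·m⁻¹·s⁻¹
  (2) J·m⁻³ = N·m·m⁻³ = kg·m⁻¹·s⁻²
  (3) kg·m⁻¹·s⁻¹
  (4) Pa·s = N·m⁻²·s = kg·m⁻¹·s⁻¹
  (5) [kg·m⁻³] · [m²·s⁻¹] = kg·m⁻¹·s⁻¹
  (6) [kg·m·s⁻²] / [m²·s⁻¹] = kg·m⁻¹·s⁻¹
All reduce to kg·m⁻¹·s⁻¹ except (2), which is kg·m⁻¹·s⁻².

(2)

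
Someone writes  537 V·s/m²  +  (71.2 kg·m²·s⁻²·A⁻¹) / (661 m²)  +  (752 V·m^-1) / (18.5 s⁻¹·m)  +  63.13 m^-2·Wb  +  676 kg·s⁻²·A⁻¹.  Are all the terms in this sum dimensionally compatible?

Yes

Work out the base dimensions of each:
  537 V·s/m²:  V·s·m⁻² = J·C⁻¹·s·m⁻² = kg·s⁻²·A⁻¹
  (71.2 kg·m²·s⁻²·A⁻¹) / (661 m²):  [kg·m²·s⁻²·A⁻¹] / [m²] = kg·s⁻²·A⁻¹
  (752 V·m^-1) / (18.5 s⁻¹·m):  [kg·m·s⁻³·A⁻¹] / [m·s⁻¹] = kg·s⁻²·A⁻¹
  63.13 m^-2·Wb:  Wb·m⁻² = V·s·m⁻² = kg·s⁻²·A⁻¹
  676 kg·s⁻²·A⁻¹:  kg·s⁻²·A⁻¹
Every term reduces to kg·s⁻²·A⁻¹.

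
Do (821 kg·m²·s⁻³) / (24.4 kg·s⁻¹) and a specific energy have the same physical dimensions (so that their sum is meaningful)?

Yes

In SI base units:
  (821 kg·m²·s⁻³) / (24.4 kg·s⁻¹):  [kg·m²·s⁻³] / [kg·s⁻¹] = m²·s⁻²
  a specific energy:  [specific energy] = m²·s⁻²
Both are m²·s⁻², so they have the same dimensions and can be added.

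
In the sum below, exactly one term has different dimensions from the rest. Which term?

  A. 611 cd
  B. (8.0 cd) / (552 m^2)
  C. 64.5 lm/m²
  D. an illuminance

A.

Expand each in SI base units:
  A. cd
  B. [cd] / [m²] = m⁻²·cd
  C. lm·m⁻² = cd·m⁻² = m⁻²·cd
  D. [illuminance] = m⁻²·cd
All reduce to m⁻²·cd except A., which is cd.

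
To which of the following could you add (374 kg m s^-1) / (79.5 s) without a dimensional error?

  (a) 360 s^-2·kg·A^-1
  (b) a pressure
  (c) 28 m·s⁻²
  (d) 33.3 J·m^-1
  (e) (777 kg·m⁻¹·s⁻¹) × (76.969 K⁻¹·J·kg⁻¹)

(d)

Reference: [kg·m·s⁻¹] / [s] = kg·m·s⁻².
Each option:
  (a) kg·s⁻²·A⁻¹
  (b) [pressure] = kg·m⁻¹·s⁻²
  (c) m·s⁻²
  (d) J·m⁻¹ = N·m·m⁻¹ = kg·m·s⁻²  ← same
  (e) [kg·m⁻¹·s⁻¹] · [m²·s⁻²·K⁻¹] = kg·m·s⁻³·K⁻¹
Only (d) matches kg·m·s⁻².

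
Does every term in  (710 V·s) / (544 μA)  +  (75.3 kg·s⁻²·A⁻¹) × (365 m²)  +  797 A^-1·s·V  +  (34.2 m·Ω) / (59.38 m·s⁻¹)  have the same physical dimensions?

Work out the base dimensions of each:
  (710 V·s) / (544 μA):  [kg·m²·s⁻²·A⁻¹] / [A] = kg·m²·s⁻²·A⁻²
  (75.3 kg·s⁻²·A⁻¹) × (365 m²):  [kg·s⁻²·A⁻¹] · [m²] = kg·m²·s⁻²·A⁻¹
  797 A^-1·s·V:  V·s·A⁻¹ = J·C⁻¹·s·A⁻¹ = kg·m²·s⁻²·A⁻²
  (34.2 m·Ω) / (59.38 m·s⁻¹):  [kg·m³·s⁻³·A⁻²] / [m·s⁻¹] = kg·m²·s⁻²·A⁻²
The terms do not share a single dimension (kg·m²·s⁻²·A⁻² vs kg·m²·s⁻²·A⁻¹).

No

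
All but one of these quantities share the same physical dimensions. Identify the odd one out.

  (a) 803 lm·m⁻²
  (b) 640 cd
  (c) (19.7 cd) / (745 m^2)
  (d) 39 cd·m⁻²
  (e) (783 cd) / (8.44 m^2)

(b)

Dimensions:
  (a) lm·m⁻² = cd·m⁻² = m⁻²·cd
  (b) cd
  (c) [cd] / [m²] = m⁻²·cd
  (d) cd·m⁻² = m⁻²·cd
  (e) [cd] / [m²] = m⁻²·cd
All reduce to m⁻²·cd except (b), which is cd.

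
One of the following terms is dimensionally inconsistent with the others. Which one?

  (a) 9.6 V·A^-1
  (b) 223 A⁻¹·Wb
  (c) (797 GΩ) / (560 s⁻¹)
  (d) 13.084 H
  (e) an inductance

Work out the base dimensions of each:
  (a) V·A⁻¹ = J·C⁻¹·A⁻¹ = kg·m²·s⁻³·A⁻²
  (b) Wb·A⁻¹ = V·s·A⁻¹ = kg·m²·s⁻²·A⁻²
  (c) [kg·m²·s⁻³·A⁻²] / [s⁻¹] = kg·m²·s⁻²·A⁻²
  (d) H = V·s·A⁻¹ = kg·m²·s⁻²·A⁻²
  (e) [inductance] = kg·m²·s⁻²·A⁻²
All reduce to kg·m²·s⁻²·A⁻² except (a), which is kg·m²·s⁻³·A⁻².

(a)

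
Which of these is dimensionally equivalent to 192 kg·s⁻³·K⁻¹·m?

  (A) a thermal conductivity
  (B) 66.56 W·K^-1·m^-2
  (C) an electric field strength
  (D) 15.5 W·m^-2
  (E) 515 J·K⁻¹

Reference: kg·m·s⁻³·K⁻¹.
Each option:
  (A) [thermal conductivity] = kg·m·s⁻³·K⁻¹  ← same
  (B) W·m⁻²·K⁻¹ = J·s⁻¹·m⁻²·K⁻¹ = kg·s⁻³·K⁻¹
  (C) [electric field strength] = kg·m·s⁻³·A⁻¹
  (D) W·m⁻² = J·s⁻¹·m⁻² = kg·s⁻³
  (E) J·K⁻¹ = N·m·K⁻¹ = kg·m²·s⁻²·K⁻¹
Only (A) matches kg·m·s⁻³·K⁻¹.

(A)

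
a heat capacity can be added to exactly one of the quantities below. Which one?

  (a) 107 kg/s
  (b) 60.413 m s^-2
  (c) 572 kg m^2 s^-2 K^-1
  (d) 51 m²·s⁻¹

Reference: [heat capacity] = kg·m²·s⁻²·K⁻¹.
Each option:
  (a) kg·s⁻¹
  (b) m·s⁻²
  (c) kg·m²·s⁻²·K⁻¹  ← same
  (d) m²·s⁻¹
Only (c) matches kg·m²·s⁻²·K⁻¹.

(c)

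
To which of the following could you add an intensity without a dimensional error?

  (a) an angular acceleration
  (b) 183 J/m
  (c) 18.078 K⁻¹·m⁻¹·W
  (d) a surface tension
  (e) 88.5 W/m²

Reference: [intensity] = kg·s⁻³.
Each option:
  (a) [angular acceleration] = s⁻²
  (b) J·m⁻¹ = N·m·m⁻¹ = kg·m·s⁻²
  (c) W·m⁻¹·K⁻¹ = J·s⁻¹·m⁻¹·K⁻¹ = kg·m·s⁻³·K⁻¹
  (d) [surface tension] = kg·s⁻²
  (e) W·m⁻² = J·s⁻¹·m⁻² = kg·s⁻³  ← same
Only (e) matches kg·s⁻³.

(e)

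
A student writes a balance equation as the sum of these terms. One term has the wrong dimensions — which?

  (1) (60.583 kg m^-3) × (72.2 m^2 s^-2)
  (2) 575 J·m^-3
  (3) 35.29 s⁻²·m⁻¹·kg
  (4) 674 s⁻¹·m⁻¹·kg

In SI base units:
  (1) [kg·m⁻³] · [m²·s⁻²] = kg·m⁻¹·s⁻²
  (2) J·m⁻³ = N·m·m⁻³ = kg·m⁻¹·s⁻²
  (3) kg·m⁻¹·s⁻²
  (4) kg·m⁻¹·s⁻¹
All reduce to kg·m⁻¹·s⁻² except (4), which is kg·m⁻¹·s⁻¹.

(4)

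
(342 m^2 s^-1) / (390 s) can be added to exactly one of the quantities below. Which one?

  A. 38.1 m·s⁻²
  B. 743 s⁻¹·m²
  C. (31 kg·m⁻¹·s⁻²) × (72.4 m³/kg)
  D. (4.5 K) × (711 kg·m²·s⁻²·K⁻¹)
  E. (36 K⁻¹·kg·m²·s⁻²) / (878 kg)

Reference: [m²·s⁻¹] / [s] = m²·s⁻².
Each option:
  A. m·s⁻²
  B. m²·s⁻¹
  C. [kg·m⁻¹·s⁻²] · [kg⁻¹·m³] = m²·s⁻²  ← same
  D. [K] · [kg·m²·s⁻²·K⁻¹] = kg·m²·s⁻²
  E. [kg·m²·s⁻²·K⁻¹] / [kg] = m²·s⁻²·K⁻¹
Only C. matches m²·s⁻².

C.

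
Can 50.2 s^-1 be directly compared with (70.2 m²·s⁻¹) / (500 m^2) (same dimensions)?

Reduce each to base SI dimensions:
  50.2 s^-1:  s⁻¹
  (70.2 m²·s⁻¹) / (500 m^2):  [m²·s⁻¹] / [m²] = s⁻¹
Both are s⁻¹, so they have the same dimensions and can be added.

Yes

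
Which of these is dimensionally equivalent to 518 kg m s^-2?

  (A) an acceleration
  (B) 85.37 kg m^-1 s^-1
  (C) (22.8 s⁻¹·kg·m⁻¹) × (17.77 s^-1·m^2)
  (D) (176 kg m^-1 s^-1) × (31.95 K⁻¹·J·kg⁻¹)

(C)

Reference: kg·m·s⁻².
Each option:
  (A) [acceleration] = m·s⁻²
  (B) kg·m⁻¹·s⁻¹
  (C) [kg·m⁻¹·s⁻¹] · [m²·s⁻¹] = kg·m·s⁻²  ← same
  (D) [kg·m⁻¹·s⁻¹] · [m²·s⁻²·K⁻¹] = kg·m·s⁻³·K⁻¹
Only (C) matches kg·m·s⁻².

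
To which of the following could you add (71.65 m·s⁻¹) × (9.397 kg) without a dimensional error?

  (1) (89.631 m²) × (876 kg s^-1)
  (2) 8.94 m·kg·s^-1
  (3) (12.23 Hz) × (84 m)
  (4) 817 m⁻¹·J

(2)

Reference: [m·s⁻¹] · [kg] = kg·m·s⁻¹.
Each option:
  (1) [m²] · [kg·s⁻¹] = kg·m²·s⁻¹
  (2) kg·m·s⁻¹  ← same
  (3) [s⁻¹] · [m] = m·s⁻¹
  (4) J·m⁻¹ = N·m·m⁻¹ = kg·m·s⁻²
Only (2) matches kg·m·s⁻¹.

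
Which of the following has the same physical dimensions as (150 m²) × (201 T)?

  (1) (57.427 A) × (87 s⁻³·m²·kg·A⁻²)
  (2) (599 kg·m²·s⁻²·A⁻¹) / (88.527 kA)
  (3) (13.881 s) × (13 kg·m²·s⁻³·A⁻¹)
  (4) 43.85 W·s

Reference: [m²] · [kg·s⁻²·A⁻¹] = kg·m²·s⁻²·A⁻¹.
Each option:
  (1) [A] · [kg·m²·s⁻³·A⁻²] = kg·m²·s⁻³·A⁻¹
  (2) [kg·m²·s⁻²·A⁻¹] / [A] = kg·m²·s⁻²·A⁻²
  (3) [s] · [kg·m²·s⁻³·A⁻¹] = kg·m²·s⁻²·A⁻¹  ← same
  (4) W·s = J·s⁻¹·s = kg·m²·s⁻²
Only (3) matches kg·m²·s⁻²·A⁻¹.

(3)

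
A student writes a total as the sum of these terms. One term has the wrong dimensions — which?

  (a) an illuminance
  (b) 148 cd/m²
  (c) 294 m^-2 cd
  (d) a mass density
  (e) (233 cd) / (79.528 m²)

(d)

Reduce each to base SI dimensions:
  (a) [illuminance] = m⁻²·cd
  (b) cd·m⁻² = m⁻²·cd
  (c) m⁻²·cd
  (d) [mass density] = kg·m⁻³
  (e) [cd] / [m²] = m⁻²·cd
All reduce to m⁻²·cd except (d), which is kg·m⁻³.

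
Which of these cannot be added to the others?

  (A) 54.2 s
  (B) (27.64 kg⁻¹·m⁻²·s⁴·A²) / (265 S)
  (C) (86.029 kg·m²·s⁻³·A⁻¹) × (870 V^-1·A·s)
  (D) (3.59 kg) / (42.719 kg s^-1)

Work out the base dimensions of each:
  (A) s
  (B) [kg⁻¹·m⁻²·s⁴·A²] / [kg⁻¹·m⁻²·s³·A²] = s
  (C) [kg·m²·s⁻³·A⁻¹] · [kg⁻¹·m⁻²·s⁴·A²] = s·A
  (D) [kg] / [kg·s⁻¹] = s
All reduce to s except (C), which is s·A.

(C)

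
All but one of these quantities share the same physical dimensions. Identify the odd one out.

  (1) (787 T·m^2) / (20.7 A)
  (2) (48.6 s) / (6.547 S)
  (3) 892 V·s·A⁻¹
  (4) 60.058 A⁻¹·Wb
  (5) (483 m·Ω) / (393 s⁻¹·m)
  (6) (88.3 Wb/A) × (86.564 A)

Dimensions:
  (1) [kg·m²·s⁻²·A⁻¹] / [A] = kg·m²·s⁻²·A⁻²
  (2) [s] / [kg⁻¹·m⁻²·s³·A²] = kg·m²·s⁻²·A⁻²
  (3) V·s·A⁻¹ = J·C⁻¹·s·A⁻¹ = kg·m²·s⁻²·A⁻²
  (4) Wb·A⁻¹ = V·s·A⁻¹ = kg·m²·s⁻²·A⁻²
  (5) [kg·m³·s⁻³·A⁻²] / [m·s⁻¹] = kg·m²·s⁻²·A⁻²
  (6) [kg·m²·s⁻²·A⁻²] · [A] = kg·m²·s⁻²·A⁻¹
All reduce to kg·m²·s⁻²·A⁻² except (6), which is kg·m²·s⁻²·A⁻¹.

(6)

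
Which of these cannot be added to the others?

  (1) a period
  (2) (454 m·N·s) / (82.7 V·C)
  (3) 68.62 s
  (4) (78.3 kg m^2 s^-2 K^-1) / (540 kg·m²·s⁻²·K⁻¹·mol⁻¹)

Reduce each to base SI dimensions:
  (1) [period] = s
  (2) [kg·m²·s⁻¹] / [kg·m²·s⁻²] = s
  (3) s
  (4) [kg·m²·s⁻²·K⁻¹] / [kg·m²·s⁻²·K⁻¹·mol⁻¹] = mol
All reduce to s except (4), which is mol.

(4)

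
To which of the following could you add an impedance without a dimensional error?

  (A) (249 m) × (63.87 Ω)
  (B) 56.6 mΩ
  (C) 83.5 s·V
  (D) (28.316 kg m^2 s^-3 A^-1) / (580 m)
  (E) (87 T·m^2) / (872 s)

Reference: [impedance] = kg·m²·s⁻³·A⁻².
Each option:
  (A) [m] · [kg·m²·s⁻³·A⁻²] = kg·m³·s⁻³·A⁻²
  (B) Ω = V·A⁻¹ = kg·m²·s⁻³·A⁻²  ← same
  (C) V·s = J·C⁻¹·s = kg·m²·s⁻²·A⁻¹
  (D) [kg·m²·s⁻³·A⁻¹] / [m] = kg·m·s⁻³·A⁻¹
  (E) [kg·m²·s⁻²·A⁻¹] / [s] = kg·m²·s⁻³·A⁻¹
Only (B) matches kg·m²·s⁻³·A⁻².

(B)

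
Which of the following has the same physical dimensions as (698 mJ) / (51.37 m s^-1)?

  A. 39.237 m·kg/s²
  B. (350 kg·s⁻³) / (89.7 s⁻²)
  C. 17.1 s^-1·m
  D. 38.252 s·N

D.

Reference: [kg·m²·s⁻²] / [m·s⁻¹] = kg·m·s⁻¹.
Each option:
  A. kg·m·s⁻²
  B. [kg·s⁻³] / [s⁻²] = kg·s⁻¹
  C. m·s⁻¹
  D. N·s = kg·m·s⁻²·s = kg·m·s⁻¹  ← same
Only D. matches kg·m·s⁻¹.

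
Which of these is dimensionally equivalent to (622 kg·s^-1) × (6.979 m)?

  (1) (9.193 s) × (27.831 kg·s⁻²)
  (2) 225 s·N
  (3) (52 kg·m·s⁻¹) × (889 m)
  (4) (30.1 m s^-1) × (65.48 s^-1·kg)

(2)

Reference: [kg·s⁻¹] · [m] = kg·m·s⁻¹.
Each option:
  (1) [s] · [kg·s⁻²] = kg·s⁻¹
  (2) N·s = kg·m·s⁻²·s = kg·m·s⁻¹  ← same
  (3) [kg·m·s⁻¹] · [m] = kg·m²·s⁻¹
  (4) [m·s⁻¹] · [kg·s⁻¹] = kg·m·s⁻²
Only (2) matches kg·m·s⁻¹.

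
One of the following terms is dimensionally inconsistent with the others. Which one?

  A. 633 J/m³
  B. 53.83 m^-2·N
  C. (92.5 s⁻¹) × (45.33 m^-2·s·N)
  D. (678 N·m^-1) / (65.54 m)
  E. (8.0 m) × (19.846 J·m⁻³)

Dimensions:
  A. J·m⁻³ = N·m·m⁻³ = kg·m⁻¹·s⁻²
  B. N·m⁻² = kg·m·s⁻²·m⁻² = kg·m⁻¹·s⁻²
  C. [s⁻¹] · [kg·m⁻¹·s⁻¹] = kg·m⁻¹·s⁻²
  D. [kg·s⁻²] / [m] = kg·m⁻¹·s⁻²
  E. [m] · [kg·m⁻¹·s⁻²] = kg·s⁻²
All reduce to kg·m⁻¹·s⁻² except E., which is kg·s⁻².

E.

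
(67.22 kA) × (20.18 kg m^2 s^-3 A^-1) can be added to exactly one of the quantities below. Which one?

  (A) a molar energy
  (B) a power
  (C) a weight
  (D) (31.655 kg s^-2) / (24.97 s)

(B)

Reference: [A] · [kg·m²·s⁻³·A⁻¹] = kg·m²·s⁻³.
Each option:
  (A) [molar energy] = kg·m²·s⁻²·mol⁻¹
  (B) [power] = kg·m²·s⁻³  ← same
  (C) [weight] = kg·m·s⁻²
  (D) [kg·s⁻²] / [s] = kg·s⁻³
Only (B) matches kg·m²·s⁻³.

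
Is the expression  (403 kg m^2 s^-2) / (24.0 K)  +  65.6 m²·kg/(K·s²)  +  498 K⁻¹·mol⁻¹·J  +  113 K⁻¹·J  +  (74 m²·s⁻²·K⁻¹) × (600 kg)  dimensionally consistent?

Expand each in SI base units:
  (403 kg m^2 s^-2) / (24.0 K):  [kg·m²·s⁻²] / [K] = kg·m²·s⁻²·K⁻¹
  65.6 m²·kg/(K·s²):  kg·m²·s⁻²·K⁻¹
  498 K⁻¹·mol⁻¹·J:  J·mol⁻¹·K⁻¹ = N·m·mol⁻¹·K⁻¹ = kg·m²·s⁻²·K⁻¹·mol⁻¹
  113 K⁻¹·J:  J·K⁻¹ = N·m·K⁻¹ = kg·m²·s⁻²·K⁻¹
  (74 m²·s⁻²·K⁻¹) × (600 kg):  [m²·s⁻²·K⁻¹] · [kg] = kg·m²·s⁻²·K⁻¹
The terms do not share a single dimension (kg·m²·s⁻²·K⁻¹ vs kg·m²·s⁻²·K⁻¹·mol⁻¹).

No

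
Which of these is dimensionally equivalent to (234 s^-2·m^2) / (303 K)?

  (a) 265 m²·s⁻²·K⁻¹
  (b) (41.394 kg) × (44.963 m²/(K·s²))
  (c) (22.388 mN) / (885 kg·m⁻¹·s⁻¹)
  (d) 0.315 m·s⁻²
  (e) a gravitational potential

(a)

Reference: [m²·s⁻²] / [K] = m²·s⁻²·K⁻¹.
Each option:
  (a) m²·s⁻²·K⁻¹  ← same
  (b) [kg] · [m²·s⁻²·K⁻¹] = kg·m²·s⁻²·K⁻¹
  (c) [kg·m·s⁻²] / [kg·m⁻¹·s⁻¹] = m²·s⁻¹
  (d) m·s⁻²
  (e) [gravitational potential] = m²·s⁻²
Only (a) matches m²·s⁻²·K⁻¹.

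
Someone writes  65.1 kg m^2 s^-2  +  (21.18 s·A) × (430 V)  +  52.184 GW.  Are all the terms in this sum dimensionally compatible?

Reduce each to base SI dimensions:
  65.1 kg m^2 s^-2:  kg·m²·s⁻²
  (21.18 s·A) × (430 V):  [s·A] · [kg·m²·s⁻³·A⁻¹] = kg·m²·s⁻²
  52.184 GW:  W = J·s⁻¹ = kg·m²·s⁻³
The terms do not share a single dimension (kg·m²·s⁻² vs kg·m²·s⁻³).

No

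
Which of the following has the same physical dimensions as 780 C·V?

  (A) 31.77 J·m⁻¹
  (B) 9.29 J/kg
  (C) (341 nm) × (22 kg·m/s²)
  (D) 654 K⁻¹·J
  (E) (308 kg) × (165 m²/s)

Reference: C·V = s·A·J·C⁻¹ = kg·m²·s⁻².
Each option:
  (A) J·m⁻¹ = N·m·m⁻¹ = kg·m·s⁻²
  (B) J·kg⁻¹ = N·m·kg⁻¹ = m²·s⁻²
  (C) [m] · [kg·m·s⁻²] = kg·m²·s⁻²  ← same
  (D) J·K⁻¹ = N·m·K⁻¹ = kg·m²·s⁻²·K⁻¹
  (E) [kg] · [m²·s⁻¹] = kg·m²·s⁻¹
Only (C) matches kg·m²·s⁻².

(C)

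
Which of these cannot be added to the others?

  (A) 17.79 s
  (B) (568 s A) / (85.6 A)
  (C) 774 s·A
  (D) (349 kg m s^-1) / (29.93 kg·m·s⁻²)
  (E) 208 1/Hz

(C)

Reduce each to base SI dimensions:
  (A) s
  (B) [s·A] / [A] = s
  (C) A·s = s·A
  (D) [kg·m·s⁻¹] / [kg·m·s⁻²] = s
  (E) Hz⁻¹ = (s⁻¹)⁻¹ = s
All reduce to s except (C), which is s·A.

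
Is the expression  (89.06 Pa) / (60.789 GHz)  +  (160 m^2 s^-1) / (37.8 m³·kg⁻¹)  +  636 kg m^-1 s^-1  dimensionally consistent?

Expand each in SI base units:
  (89.06 Pa) / (60.789 GHz):  [kg·m⁻¹·s⁻²] / [s⁻¹] = kg·m⁻¹·s⁻¹
  (160 m^2 s^-1) / (37.8 m³·kg⁻¹):  [m²·s⁻¹] / [kg⁻¹·m³] = kg·m⁻¹·s⁻¹
  636 kg m^-1 s^-1:  kg·m⁻¹·s⁻¹
Every term reduces to kg·m⁻¹·s⁻¹.

Yes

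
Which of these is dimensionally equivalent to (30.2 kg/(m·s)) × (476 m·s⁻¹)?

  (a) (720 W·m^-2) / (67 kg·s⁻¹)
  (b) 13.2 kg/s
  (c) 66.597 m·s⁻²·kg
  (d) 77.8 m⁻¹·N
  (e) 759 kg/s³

(d)

Reference: [kg·m⁻¹·s⁻¹] · [m·s⁻¹] = kg·s⁻².
Each option:
  (a) [kg·s⁻³] / [kg·s⁻¹] = s⁻²
  (b) kg·s⁻¹
  (c) kg·m·s⁻²
  (d) N·m⁻¹ = kg·m·s⁻²·m⁻¹ = kg·s⁻²  ← same
  (e) kg·s⁻³
Only (d) matches kg·s⁻².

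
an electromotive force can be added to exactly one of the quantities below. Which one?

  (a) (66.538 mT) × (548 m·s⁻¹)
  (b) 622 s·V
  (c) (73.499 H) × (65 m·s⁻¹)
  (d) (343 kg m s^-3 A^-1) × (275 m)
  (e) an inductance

Reference: [electromotive force] = kg·m²·s⁻³·A⁻¹.
Each option:
  (a) [kg·s⁻²·A⁻¹] · [m·s⁻¹] = kg·m·s⁻³·A⁻¹
  (b) V·s = J·C⁻¹·s = kg·m²·s⁻²·A⁻¹
  (c) [kg·m²·s⁻²·A⁻²] · [m·s⁻¹] = kg·m³·s⁻³·A⁻²
  (d) [kg·m·s⁻³·A⁻¹] · [m] = kg·m²·s⁻³·A⁻¹  ← same
  (e) [inductance] = kg·m²·s⁻²·A⁻²
Only (d) matches kg·m²·s⁻³·A⁻¹.

(d)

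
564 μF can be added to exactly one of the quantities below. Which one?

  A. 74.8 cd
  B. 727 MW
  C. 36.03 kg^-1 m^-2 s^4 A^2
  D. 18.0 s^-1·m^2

Reference: F = C·V⁻¹ = kg⁻¹·m⁻²·s⁴·A².
Each option:
  A. cd
  B. W = J·s⁻¹ = kg·m²·s⁻³
  C. kg⁻¹·m⁻²·s⁴·A²  ← same
  D. m²·s⁻¹
Only C. matches kg⁻¹·m⁻²·s⁴·A².

C.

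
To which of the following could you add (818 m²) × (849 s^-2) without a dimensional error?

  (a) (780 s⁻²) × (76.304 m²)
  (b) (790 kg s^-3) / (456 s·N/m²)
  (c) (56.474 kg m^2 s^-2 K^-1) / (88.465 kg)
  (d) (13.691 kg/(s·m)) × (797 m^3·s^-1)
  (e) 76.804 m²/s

Reference: [m²] · [s⁻²] = m²·s⁻².
Each option:
  (a) [s⁻²] · [m²] = m²·s⁻²  ← same
  (b) [kg·s⁻³] / [kg·m⁻¹·s⁻¹] = m·s⁻²
  (c) [kg·m²·s⁻²·K⁻¹] / [kg] = m²·s⁻²·K⁻¹
  (d) [kg·m⁻¹·s⁻¹] · [m³·s⁻¹] = kg·m²·s⁻²
  (e) m²·s⁻¹
Only (a) matches m²·s⁻².

(a)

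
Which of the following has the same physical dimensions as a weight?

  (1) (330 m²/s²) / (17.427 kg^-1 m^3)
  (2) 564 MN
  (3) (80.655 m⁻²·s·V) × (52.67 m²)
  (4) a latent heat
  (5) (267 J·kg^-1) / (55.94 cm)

(2)

Reference: [weight] = kg·m·s⁻².
Each option:
  (1) [m²·s⁻²] / [kg⁻¹·m³] = kg·m⁻¹·s⁻²
  (2) N = kg·m·s⁻²  ← same
  (3) [kg·s⁻²·A⁻¹] · [m²] = kg·m²·s⁻²·A⁻¹
  (4) [latent heat] = m²·s⁻²
  (5) [m²·s⁻²] / [m] = m·s⁻²
Only (2) matches kg·m·s⁻².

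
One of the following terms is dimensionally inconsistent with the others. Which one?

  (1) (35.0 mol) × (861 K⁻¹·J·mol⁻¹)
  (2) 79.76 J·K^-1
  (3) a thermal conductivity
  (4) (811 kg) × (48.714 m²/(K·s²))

(3)

Dimensions:
  (1) [mol] · [kg·m²·s⁻²·K⁻¹·mol⁻¹] = kg·m²·s⁻²·K⁻¹
  (2) J·K⁻¹ = N·m·K⁻¹ = kg·m²·s⁻²·K⁻¹
  (3) [thermal conductivity] = kg·m·s⁻³·K⁻¹
  (4) [kg] · [m²·s⁻²·K⁻¹] = kg·m²·s⁻²·K⁻¹
All reduce to kg·m²·s⁻²·K⁻¹ except (3), which is kg·m·s⁻³·K⁻¹.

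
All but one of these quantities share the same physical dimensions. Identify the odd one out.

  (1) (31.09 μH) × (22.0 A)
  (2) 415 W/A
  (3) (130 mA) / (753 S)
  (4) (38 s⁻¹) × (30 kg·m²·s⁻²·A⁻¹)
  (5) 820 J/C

(1)

Dimensions:
  (1) [kg·m²·s⁻²·A⁻²] · [A] = kg·m²·s⁻²·A⁻¹
  (2) W·A⁻¹ = J·s⁻¹·A⁻¹ = kg·m²·s⁻³·A⁻¹
  (3) [A] / [kg⁻¹·m⁻²·s³·A²] = kg·m²·s⁻³·A⁻¹
  (4) [s⁻¹] · [kg·m²·s⁻²·A⁻¹] = kg·m²·s⁻³·A⁻¹
  (5) J·C⁻¹ = N·m·(s·A)⁻¹ = kg·m²·s⁻³·A⁻¹
All reduce to kg·m²·s⁻³·A⁻¹ except (1), which is kg·m²·s⁻²·A⁻¹.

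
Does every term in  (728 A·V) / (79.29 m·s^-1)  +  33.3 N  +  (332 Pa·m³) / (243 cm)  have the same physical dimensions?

Reduce each to base SI dimensions:
  (728 A·V) / (79.29 m·s^-1):  [kg·m²·s⁻³] / [m·s⁻¹] = kg·m·s⁻²
  33.3 N:  N = kg·m·s⁻²
  (332 Pa·m³) / (243 cm):  [kg·m²·s⁻²] / [m] = kg·m·s⁻²
Every term reduces to kg·m·s⁻².

Yes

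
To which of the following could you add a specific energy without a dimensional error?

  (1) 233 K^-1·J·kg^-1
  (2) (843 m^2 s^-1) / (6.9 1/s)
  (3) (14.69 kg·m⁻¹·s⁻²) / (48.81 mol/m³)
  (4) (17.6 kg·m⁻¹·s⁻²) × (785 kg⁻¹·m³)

(4)

Reference: [specific energy] = m²·s⁻².
Each option:
  (1) J·kg⁻¹·K⁻¹ = N·m·kg⁻¹·K⁻¹ = m²·s⁻²·K⁻¹
  (2) [m²·s⁻¹] / [s⁻¹] = m²
  (3) [kg·m⁻¹·s⁻²] / [m⁻³·mol] = kg·m²·s⁻²·mol⁻¹
  (4) [kg·m⁻¹·s⁻²] · [kg⁻¹·m³] = m²·s⁻²  ← same
Only (4) matches m²·s⁻².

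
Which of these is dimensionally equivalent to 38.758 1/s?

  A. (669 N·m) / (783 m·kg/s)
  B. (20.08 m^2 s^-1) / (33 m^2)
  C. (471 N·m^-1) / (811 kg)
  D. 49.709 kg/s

B.

Reference: s⁻¹.
Each option:
  A. [kg·m²·s⁻²] / [kg·m·s⁻¹] = m·s⁻¹
  B. [m²·s⁻¹] / [m²] = s⁻¹  ← same
  C. [kg·s⁻²] / [kg] = s⁻²
  D. kg·s⁻¹
Only B. matches s⁻¹.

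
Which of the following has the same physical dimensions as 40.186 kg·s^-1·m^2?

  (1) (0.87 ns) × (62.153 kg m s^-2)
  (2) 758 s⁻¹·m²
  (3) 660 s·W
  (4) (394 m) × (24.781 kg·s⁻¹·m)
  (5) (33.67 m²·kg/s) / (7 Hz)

(4)

Reference: kg·m²·s⁻¹.
Each option:
  (1) [s] · [kg·m·s⁻²] = kg·m·s⁻¹
  (2) m²·s⁻¹
  (3) W·s = J·s⁻¹·s = kg·m²·s⁻²
  (4) [m] · [kg·m·s⁻¹] = kg·m²·s⁻¹  ← same
  (5) [kg·m²·s⁻¹] / [s⁻¹] = kg·m²
Only (4) matches kg·m²·s⁻¹.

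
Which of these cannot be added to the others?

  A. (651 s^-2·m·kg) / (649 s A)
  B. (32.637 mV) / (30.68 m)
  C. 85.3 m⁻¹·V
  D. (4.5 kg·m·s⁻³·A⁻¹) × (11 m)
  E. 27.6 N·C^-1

Reduce each to base SI dimensions:
  A. [kg·m·s⁻²] / [s·A] = kg·m·s⁻³·A⁻¹
  B. [kg·m²·s⁻³·A⁻¹] / [m] = kg·m·s⁻³·A⁻¹
  C. V·m⁻¹ = J·C⁻¹·m⁻¹ = kg·m·s⁻³·A⁻¹
  D. [kg·m·s⁻³·A⁻¹] · [m] = kg·m²·s⁻³·A⁻¹
  E. N·C⁻¹ = kg·m·s⁻²·(s·A)⁻¹ = kg·m·s⁻³·A⁻¹
All reduce to kg·m·s⁻³·A⁻¹ except D., which is kg·m²·s⁻³·A⁻¹.

D.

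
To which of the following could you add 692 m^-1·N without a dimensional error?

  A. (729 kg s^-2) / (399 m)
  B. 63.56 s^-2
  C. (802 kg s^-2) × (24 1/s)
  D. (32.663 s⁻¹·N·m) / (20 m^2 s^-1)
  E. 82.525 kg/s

D.

Reference: N·m⁻¹ = kg·m·s⁻²·m⁻¹ = kg·s⁻².
Each option:
  A. [kg·s⁻²] / [m] = kg·m⁻¹·s⁻²
  B. s⁻²
  C. [kg·s⁻²] · [s⁻¹] = kg·s⁻³
  D. [kg·m²·s⁻³] / [m²·s⁻¹] = kg·s⁻²  ← same
  E. kg·s⁻¹
Only D. matches kg·s⁻².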